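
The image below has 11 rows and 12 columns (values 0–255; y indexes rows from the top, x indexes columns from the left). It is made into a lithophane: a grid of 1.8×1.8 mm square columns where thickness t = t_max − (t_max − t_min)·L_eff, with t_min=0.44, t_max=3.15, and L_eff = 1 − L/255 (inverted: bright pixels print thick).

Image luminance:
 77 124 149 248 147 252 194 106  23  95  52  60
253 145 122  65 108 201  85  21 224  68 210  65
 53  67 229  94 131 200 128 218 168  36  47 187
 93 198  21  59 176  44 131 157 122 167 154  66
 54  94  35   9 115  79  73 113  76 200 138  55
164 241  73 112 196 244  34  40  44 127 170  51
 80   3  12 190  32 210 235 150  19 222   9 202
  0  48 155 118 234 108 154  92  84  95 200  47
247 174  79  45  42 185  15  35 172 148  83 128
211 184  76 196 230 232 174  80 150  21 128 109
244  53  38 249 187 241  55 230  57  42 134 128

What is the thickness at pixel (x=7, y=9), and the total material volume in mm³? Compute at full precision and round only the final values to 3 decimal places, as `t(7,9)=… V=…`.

span = t_max - t_min = 3.15 - 0.44 = 2.710
L(7,9) = 80, L_eff = 1 - 80/255 = 0.686275 (inverted)
t(7,9) = 3.15 - 2.710·0.686275 = 1.290
Σt over all 11·12 pixels = 2919089/12750 ≈ 228.9481569
V = pitch²·Σt = 1.8²·2919089/12750 = 741.792

t(7,9)=1.290 V=741.792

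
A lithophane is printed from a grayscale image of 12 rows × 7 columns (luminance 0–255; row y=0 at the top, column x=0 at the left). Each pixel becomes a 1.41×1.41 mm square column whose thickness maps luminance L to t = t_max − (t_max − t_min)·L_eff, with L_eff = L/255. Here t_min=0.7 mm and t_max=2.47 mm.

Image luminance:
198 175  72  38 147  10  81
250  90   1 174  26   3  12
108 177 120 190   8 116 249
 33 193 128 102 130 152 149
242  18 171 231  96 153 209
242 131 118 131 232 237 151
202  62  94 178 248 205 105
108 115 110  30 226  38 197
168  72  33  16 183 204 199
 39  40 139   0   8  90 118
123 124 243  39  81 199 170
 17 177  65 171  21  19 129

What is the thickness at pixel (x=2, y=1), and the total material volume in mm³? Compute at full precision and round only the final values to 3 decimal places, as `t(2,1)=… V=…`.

span = t_max - t_min = 2.47 - 0.7 = 1.770
L(2,1) = 1, L_eff = 1/255 = 0.003922
t(2,1) = 2.47 - 1.770·0.003922 = 2.463
Σt over all 12·7 pixels = 1155939/8500 ≈ 135.9928235
V = pitch²·Σt = 1.41²·1155939/8500 = 270.367

t(2,1)=2.463 V=270.367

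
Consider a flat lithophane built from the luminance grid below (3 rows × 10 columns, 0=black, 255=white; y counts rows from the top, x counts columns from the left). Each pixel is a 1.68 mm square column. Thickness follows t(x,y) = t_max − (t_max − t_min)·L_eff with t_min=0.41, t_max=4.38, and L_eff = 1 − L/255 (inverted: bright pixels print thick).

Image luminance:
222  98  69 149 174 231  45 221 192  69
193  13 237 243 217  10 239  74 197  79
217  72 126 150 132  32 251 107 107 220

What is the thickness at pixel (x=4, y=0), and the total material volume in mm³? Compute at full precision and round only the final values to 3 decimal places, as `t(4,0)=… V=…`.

t(4,0)=3.119 V=227.440

span = t_max - t_min = 4.38 - 0.41 = 3.970
L(4,0) = 174, L_eff = 1 - 174/255 = 0.317647 (inverted)
t(4,0) = 4.38 - 3.970·0.317647 = 3.119
Σt over all 3·10 pixels = 80.584
V = pitch²·Σt = 1.68²·80.584 = 227.440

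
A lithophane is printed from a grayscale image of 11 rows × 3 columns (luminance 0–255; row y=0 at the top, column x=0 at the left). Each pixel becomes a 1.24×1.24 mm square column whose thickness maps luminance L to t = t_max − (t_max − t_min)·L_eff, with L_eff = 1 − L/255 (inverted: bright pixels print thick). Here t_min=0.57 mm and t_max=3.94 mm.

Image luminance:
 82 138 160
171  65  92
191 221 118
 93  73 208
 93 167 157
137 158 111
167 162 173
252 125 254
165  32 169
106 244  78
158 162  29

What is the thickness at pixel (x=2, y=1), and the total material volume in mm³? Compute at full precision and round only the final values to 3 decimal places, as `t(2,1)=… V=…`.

span = t_max - t_min = 3.94 - 0.57 = 3.370
L(2,1) = 92, L_eff = 1 - 92/255 = 0.639216 (inverted)
t(2,1) = 3.94 - 3.370·0.639216 = 1.786
Σt over all 11·3 pixels = 1033631/12750 ≈ 81.0690980
V = pitch²·Σt = 1.24²·1033631/12750 = 124.652

t(2,1)=1.786 V=124.652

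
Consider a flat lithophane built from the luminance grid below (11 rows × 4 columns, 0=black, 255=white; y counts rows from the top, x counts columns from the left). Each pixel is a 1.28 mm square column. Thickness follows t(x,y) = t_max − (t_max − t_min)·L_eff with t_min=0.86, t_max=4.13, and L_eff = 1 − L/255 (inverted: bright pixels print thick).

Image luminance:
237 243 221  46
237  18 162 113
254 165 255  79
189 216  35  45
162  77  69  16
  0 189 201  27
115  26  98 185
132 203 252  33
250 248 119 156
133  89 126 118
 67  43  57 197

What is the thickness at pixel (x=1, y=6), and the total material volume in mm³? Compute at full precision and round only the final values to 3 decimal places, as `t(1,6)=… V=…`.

t(1,6)=1.193 V=186.020

span = t_max - t_min = 4.13 - 0.86 = 3.270
L(1,6) = 26, L_eff = 1 - 26/255 = 0.898039 (inverted)
t(1,6) = 4.13 - 3.270·0.898039 = 1.193
Σt over all 11·4 pixels = 965067/8500 ≈ 113.5372941
V = pitch²·Σt = 1.28²·965067/8500 = 186.020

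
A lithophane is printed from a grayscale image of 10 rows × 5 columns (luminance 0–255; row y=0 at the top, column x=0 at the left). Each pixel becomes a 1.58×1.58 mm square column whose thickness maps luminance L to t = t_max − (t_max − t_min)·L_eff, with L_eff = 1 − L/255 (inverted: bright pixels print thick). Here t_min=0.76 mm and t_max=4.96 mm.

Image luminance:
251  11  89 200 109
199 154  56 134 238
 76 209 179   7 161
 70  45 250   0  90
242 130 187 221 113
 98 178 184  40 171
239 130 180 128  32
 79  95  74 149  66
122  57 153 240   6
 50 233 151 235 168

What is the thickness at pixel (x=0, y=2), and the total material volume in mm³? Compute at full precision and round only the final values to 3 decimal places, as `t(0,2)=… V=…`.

t(0,2)=2.012 V=369.485

span = t_max - t_min = 4.96 - 0.76 = 4.200
L(0,2) = 76, L_eff = 1 - 76/255 = 0.701961 (inverted)
t(0,2) = 4.96 - 4.200·0.701961 = 2.012
Σt over all 10·5 pixels = 62903/425 ≈ 148.0070588
V = pitch²·Σt = 1.58²·62903/425 = 369.485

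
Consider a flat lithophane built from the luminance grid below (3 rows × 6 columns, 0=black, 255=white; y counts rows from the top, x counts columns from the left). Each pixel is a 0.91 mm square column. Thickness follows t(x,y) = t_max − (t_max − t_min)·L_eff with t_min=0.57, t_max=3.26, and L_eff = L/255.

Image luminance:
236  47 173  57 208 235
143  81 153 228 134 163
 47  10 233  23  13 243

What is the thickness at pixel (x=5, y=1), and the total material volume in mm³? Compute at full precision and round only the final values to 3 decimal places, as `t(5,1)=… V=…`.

span = t_max - t_min = 3.26 - 0.57 = 2.690
L(5,1) = 163, L_eff = 163/255 = 0.639216
t(5,1) = 3.26 - 2.690·0.639216 = 1.541
Σt over all 3·6 pixels = 281159/8500 ≈ 33.0775294
V = pitch²·Σt = 0.91²·281159/8500 = 27.392

t(5,1)=1.541 V=27.392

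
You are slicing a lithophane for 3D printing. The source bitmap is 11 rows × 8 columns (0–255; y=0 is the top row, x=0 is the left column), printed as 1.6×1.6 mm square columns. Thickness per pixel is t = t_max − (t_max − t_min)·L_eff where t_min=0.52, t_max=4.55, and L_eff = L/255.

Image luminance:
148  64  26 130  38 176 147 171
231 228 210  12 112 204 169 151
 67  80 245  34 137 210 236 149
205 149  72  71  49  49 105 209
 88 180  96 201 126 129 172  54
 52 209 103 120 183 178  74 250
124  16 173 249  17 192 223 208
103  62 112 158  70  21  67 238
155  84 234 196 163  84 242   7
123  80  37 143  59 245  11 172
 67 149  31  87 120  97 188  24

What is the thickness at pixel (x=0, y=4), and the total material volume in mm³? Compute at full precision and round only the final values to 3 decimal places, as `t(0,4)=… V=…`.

t(0,4)=3.159 V=566.634

span = t_max - t_min = 4.55 - 0.52 = 4.030
L(0,4) = 88, L_eff = 88/255 = 0.345098
t(0,4) = 4.55 - 4.030·0.345098 = 3.159
Σt over all 11·8 pixels = 564421/2550 ≈ 221.3415686
V = pitch²·Σt = 1.6²·564421/2550 = 566.634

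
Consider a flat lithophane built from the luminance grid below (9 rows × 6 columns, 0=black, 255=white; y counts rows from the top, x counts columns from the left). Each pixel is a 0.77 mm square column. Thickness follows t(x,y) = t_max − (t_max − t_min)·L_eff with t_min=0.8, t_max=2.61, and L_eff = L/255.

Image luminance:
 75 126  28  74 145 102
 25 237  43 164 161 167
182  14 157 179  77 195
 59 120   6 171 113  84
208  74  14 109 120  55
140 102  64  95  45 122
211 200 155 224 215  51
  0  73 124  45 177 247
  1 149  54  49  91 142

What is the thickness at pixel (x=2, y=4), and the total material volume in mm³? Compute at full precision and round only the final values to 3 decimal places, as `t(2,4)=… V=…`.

span = t_max - t_min = 2.61 - 0.8 = 1.810
L(2,4) = 14, L_eff = 14/255 = 0.054902
t(2,4) = 2.61 - 1.810·0.054902 = 2.511
Σt over all 9·6 pixels = 83237/850 ≈ 97.9258824
V = pitch²·Σt = 0.77²·83237/850 = 58.060

t(2,4)=2.511 V=58.060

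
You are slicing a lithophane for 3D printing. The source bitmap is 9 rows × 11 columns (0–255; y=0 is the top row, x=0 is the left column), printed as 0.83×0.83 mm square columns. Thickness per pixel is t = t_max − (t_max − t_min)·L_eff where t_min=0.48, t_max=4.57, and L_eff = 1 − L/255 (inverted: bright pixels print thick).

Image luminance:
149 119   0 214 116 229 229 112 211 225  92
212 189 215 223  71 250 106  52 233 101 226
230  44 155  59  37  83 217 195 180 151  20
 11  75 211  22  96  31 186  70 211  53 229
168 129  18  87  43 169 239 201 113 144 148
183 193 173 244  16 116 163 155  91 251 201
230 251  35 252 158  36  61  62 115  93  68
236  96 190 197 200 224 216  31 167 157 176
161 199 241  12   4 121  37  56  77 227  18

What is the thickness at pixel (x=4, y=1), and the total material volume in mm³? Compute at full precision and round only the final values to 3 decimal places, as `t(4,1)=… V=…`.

span = t_max - t_min = 4.57 - 0.48 = 4.090
L(4,1) = 71, L_eff = 1 - 71/255 = 0.721569 (inverted)
t(4,1) = 4.57 - 4.090·0.721569 = 1.619
Σt over all 9·11 pixels = 6851461/25500 ≈ 268.6847451
V = pitch²·Σt = 0.83²·6851461/25500 = 185.097

t(4,1)=1.619 V=185.097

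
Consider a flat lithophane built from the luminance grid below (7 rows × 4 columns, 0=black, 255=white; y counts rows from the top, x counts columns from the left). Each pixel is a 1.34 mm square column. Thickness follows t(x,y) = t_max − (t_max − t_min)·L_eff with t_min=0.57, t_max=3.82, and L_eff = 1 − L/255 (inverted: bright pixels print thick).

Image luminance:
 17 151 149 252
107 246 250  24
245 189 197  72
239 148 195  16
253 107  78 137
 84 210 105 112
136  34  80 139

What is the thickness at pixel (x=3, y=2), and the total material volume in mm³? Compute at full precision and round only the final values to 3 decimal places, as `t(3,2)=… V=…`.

t(3,2)=1.488 V=119.557

span = t_max - t_min = 3.82 - 0.57 = 3.250
L(3,2) = 72, L_eff = 1 - 72/255 = 0.717647 (inverted)
t(3,2) = 3.82 - 3.250·0.717647 = 1.488
Σt over all 7·4 pixels = 28298/425 ≈ 66.5835294
V = pitch²·Σt = 1.34²·28298/425 = 119.557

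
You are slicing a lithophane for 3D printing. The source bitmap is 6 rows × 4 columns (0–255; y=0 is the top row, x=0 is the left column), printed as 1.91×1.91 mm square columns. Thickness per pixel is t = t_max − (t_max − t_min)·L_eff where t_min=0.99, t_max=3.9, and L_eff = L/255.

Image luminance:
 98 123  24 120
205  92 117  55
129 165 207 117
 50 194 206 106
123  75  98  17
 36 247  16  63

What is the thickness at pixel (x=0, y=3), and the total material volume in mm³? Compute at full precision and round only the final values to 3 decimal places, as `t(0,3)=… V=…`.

t(0,3)=3.329 V=229.765

span = t_max - t_min = 3.9 - 0.99 = 2.910
L(0,3) = 50, L_eff = 50/255 = 0.196078
t(0,3) = 3.9 - 2.910·0.196078 = 3.329
Σt over all 6·4 pixels = 535349/8500 ≈ 62.9822353
V = pitch²·Σt = 1.91²·535349/8500 = 229.765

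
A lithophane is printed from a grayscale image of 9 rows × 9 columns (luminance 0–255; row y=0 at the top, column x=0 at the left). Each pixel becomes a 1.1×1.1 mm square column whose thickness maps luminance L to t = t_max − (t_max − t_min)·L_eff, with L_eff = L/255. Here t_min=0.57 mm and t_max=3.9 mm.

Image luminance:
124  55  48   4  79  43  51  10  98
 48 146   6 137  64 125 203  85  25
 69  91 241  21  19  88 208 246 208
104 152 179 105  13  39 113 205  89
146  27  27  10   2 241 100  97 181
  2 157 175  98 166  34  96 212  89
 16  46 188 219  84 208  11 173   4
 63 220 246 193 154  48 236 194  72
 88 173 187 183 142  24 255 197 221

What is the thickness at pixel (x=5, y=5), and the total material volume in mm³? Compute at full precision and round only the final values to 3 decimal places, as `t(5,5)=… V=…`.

t(5,5)=3.456 V=236.141

span = t_max - t_min = 3.9 - 0.57 = 3.330
L(5,5) = 34, L_eff = 34/255 = 0.133333
t(5,5) = 3.9 - 3.330·0.133333 = 3.456
Σt over all 9·9 pixels = 414711/2125 ≈ 195.1581176
V = pitch²·Σt = 1.1²·414711/2125 = 236.141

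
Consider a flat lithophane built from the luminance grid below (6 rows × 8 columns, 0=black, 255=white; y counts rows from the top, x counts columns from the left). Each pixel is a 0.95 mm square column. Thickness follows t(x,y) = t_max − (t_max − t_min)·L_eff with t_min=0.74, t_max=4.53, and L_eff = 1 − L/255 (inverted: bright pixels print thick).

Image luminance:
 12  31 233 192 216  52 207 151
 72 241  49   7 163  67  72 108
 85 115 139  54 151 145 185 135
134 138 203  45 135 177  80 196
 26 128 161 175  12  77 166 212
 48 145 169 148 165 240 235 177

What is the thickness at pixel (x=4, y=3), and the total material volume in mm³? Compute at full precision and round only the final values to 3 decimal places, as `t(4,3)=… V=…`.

t(4,3)=2.746 V=116.214

span = t_max - t_min = 4.53 - 0.74 = 3.790
L(4,3) = 135, L_eff = 1 - 135/255 = 0.470588 (inverted)
t(4,3) = 4.53 - 3.790·0.470588 = 2.746
Σt over all 6·8 pixels = 1641803/12750 ≈ 128.7688627
V = pitch²·Σt = 0.95²·1641803/12750 = 116.214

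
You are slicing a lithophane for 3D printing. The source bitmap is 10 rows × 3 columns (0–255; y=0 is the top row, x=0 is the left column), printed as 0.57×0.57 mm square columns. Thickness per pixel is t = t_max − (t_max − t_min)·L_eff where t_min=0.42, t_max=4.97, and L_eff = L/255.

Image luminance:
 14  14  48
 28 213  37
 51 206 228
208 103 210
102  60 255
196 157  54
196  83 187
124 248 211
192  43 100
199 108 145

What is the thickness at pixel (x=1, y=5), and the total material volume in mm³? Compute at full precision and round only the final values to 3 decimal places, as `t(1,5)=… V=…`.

span = t_max - t_min = 4.97 - 0.42 = 4.550
L(1,5) = 157, L_eff = 157/255 = 0.615686
t(1,5) = 4.97 - 4.550·0.615686 = 2.169
Σt over all 10·3 pixels = 13153/170 ≈ 77.3705882
V = pitch²·Σt = 0.57²·13153/170 = 25.138

t(1,5)=2.169 V=25.138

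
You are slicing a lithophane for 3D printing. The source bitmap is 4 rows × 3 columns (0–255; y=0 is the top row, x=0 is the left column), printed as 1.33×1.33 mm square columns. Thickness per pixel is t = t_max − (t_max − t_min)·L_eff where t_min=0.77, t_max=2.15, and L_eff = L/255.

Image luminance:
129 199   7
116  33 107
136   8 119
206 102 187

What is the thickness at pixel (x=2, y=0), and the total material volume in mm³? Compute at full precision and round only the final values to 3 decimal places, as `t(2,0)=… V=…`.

span = t_max - t_min = 2.15 - 0.77 = 1.380
L(2,0) = 7, L_eff = 7/255 = 0.027451
t(2,0) = 2.15 - 1.380·0.027451 = 2.112
Σt over all 4·3 pixels = 78623/4250 ≈ 18.4995294
V = pitch²·Σt = 1.33²·78623/4250 = 32.724

t(2,0)=2.112 V=32.724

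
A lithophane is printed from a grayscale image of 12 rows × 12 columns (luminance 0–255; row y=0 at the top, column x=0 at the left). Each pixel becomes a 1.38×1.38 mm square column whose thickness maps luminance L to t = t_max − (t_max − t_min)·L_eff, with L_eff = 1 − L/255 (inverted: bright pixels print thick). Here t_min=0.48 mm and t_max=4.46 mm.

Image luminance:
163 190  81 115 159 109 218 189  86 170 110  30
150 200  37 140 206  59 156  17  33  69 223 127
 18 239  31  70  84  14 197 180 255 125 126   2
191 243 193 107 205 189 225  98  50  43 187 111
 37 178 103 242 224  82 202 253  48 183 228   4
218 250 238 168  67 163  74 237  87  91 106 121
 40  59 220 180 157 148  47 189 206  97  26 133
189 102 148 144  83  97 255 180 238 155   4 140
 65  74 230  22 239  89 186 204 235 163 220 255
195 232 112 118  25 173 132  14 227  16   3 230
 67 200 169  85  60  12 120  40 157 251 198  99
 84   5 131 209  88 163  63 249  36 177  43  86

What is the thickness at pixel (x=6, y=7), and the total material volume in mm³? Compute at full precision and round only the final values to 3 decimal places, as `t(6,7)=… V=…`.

t(6,7)=4.460 V=705.654

span = t_max - t_min = 4.46 - 0.48 = 3.980
L(6,7) = 255, L_eff = 1 - 255/255 = 0.000000 (inverted)
t(6,7) = 4.46 - 3.980·0.000000 = 4.460
Σt over all 12·12 pixels = 138952/375 ≈ 370.5386667
V = pitch²·Σt = 1.38²·138952/375 = 705.654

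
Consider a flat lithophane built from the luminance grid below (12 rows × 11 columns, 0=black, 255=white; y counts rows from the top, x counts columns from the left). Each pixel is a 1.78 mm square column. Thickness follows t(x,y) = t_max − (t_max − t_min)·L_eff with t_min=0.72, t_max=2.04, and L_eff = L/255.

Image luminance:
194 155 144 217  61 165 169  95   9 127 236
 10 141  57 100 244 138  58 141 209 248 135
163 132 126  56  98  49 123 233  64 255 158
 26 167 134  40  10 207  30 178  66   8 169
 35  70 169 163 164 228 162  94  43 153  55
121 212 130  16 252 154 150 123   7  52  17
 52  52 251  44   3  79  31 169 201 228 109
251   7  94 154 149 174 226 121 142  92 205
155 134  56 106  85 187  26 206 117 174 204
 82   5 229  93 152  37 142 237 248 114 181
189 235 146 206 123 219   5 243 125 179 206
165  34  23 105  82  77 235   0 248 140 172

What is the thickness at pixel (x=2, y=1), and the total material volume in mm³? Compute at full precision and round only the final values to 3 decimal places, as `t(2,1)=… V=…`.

t(2,1)=1.745 V=573.121

span = t_max - t_min = 2.04 - 0.72 = 1.320
L(2,1) = 57, L_eff = 57/255 = 0.223529
t(2,1) = 2.04 - 1.320·0.223529 = 1.745
Σt over all 12·11 pixels = 384384/2125 ≈ 180.8865882
V = pitch²·Σt = 1.78²·384384/2125 = 573.121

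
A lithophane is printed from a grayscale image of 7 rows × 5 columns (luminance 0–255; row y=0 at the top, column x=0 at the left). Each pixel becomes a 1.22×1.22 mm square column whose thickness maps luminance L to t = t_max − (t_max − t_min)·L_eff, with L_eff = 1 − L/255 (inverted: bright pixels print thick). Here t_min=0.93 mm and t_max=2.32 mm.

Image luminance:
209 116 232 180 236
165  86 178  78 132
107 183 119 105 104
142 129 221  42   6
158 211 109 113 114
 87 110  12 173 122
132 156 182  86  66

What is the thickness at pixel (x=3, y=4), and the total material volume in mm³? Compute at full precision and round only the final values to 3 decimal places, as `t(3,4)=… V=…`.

span = t_max - t_min = 2.32 - 0.93 = 1.390
L(3,4) = 113, L_eff = 1 - 113/255 = 0.556863 (inverted)
t(3,4) = 2.32 - 1.390·0.556863 = 1.546
Σt over all 7·5 pixels = 367391/6375 ≈ 57.6299608
V = pitch²·Σt = 1.22²·367391/6375 = 85.776

t(3,4)=1.546 V=85.776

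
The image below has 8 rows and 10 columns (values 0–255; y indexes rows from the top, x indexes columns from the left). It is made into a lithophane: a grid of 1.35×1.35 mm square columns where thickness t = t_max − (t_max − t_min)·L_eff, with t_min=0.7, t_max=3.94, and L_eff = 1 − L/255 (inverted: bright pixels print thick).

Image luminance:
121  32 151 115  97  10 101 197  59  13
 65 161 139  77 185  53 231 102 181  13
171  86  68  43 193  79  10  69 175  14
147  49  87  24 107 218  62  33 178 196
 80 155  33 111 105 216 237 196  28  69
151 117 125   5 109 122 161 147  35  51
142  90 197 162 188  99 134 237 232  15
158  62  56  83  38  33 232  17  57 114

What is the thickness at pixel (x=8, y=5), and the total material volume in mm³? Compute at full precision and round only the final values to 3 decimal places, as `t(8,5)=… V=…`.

t(8,5)=1.145 V=303.776

span = t_max - t_min = 3.94 - 0.7 = 3.240
L(8,5) = 35, L_eff = 1 - 35/255 = 0.862745 (inverted)
t(8,5) = 3.94 - 3.240·0.862745 = 1.145
Σt over all 8·10 pixels = 354197/2125 ≈ 166.6809412
V = pitch²·Σt = 1.35²·354197/2125 = 303.776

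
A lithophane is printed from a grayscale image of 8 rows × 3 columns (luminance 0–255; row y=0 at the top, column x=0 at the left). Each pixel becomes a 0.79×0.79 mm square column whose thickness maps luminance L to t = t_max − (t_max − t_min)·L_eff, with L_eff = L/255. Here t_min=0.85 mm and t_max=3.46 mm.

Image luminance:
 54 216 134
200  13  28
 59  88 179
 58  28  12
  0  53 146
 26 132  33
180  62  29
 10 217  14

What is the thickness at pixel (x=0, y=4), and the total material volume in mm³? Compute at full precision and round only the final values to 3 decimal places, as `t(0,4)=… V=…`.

span = t_max - t_min = 3.46 - 0.85 = 2.610
L(0,4) = 0, L_eff = 0/255 = 0.000000
t(0,4) = 3.46 - 2.610·0.000000 = 3.460
Σt over all 8·3 pixels = 534363/8500 ≈ 62.8662353
V = pitch²·Σt = 0.79²·534363/8500 = 39.235

t(0,4)=3.460 V=39.235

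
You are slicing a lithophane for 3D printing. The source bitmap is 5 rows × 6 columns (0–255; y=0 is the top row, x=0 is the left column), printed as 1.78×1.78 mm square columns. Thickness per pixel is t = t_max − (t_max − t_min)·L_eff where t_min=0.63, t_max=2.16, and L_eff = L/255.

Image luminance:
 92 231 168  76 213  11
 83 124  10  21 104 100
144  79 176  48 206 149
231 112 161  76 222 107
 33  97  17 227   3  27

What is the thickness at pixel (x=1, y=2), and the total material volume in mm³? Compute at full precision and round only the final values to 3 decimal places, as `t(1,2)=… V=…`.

span = t_max - t_min = 2.16 - 0.63 = 1.530
L(1,2) = 79, L_eff = 79/255 = 0.309804
t(1,2) = 2.16 - 1.530·0.309804 = 1.686
Σt over all 5·6 pixels = 44.712
V = pitch²·Σt = 1.78²·44.712 = 141.666

t(1,2)=1.686 V=141.666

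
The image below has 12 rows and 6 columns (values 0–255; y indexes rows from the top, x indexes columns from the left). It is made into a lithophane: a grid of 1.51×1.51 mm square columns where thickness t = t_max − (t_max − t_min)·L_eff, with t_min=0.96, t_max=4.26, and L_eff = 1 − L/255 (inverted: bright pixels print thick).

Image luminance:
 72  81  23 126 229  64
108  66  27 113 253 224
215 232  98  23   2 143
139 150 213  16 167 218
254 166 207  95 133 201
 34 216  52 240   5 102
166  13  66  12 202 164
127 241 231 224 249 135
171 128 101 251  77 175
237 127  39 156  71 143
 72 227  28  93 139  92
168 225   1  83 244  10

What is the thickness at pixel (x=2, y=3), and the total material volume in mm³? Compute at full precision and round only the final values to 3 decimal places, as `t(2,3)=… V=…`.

t(2,3)=3.716 V=440.722

span = t_max - t_min = 4.26 - 0.96 = 3.300
L(2,3) = 213, L_eff = 1 - 213/255 = 0.164706 (inverted)
t(2,3) = 4.26 - 3.300·0.164706 = 3.716
Σt over all 12·6 pixels = 164297/850 ≈ 193.2905882
V = pitch²·Σt = 1.51²·164297/850 = 440.722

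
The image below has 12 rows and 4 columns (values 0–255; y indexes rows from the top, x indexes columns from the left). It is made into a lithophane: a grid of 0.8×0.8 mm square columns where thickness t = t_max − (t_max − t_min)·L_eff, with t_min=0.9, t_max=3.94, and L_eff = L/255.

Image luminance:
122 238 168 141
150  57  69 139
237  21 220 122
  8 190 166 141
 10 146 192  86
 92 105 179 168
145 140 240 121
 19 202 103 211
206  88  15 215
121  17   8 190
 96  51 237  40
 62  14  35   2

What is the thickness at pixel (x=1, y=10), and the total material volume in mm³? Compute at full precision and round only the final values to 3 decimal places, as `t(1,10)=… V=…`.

span = t_max - t_min = 3.94 - 0.9 = 3.040
L(1,10) = 51, L_eff = 51/255 = 0.200000
t(1,10) = 3.94 - 3.040·0.200000 = 3.332
Σt over all 12·4 pixels = 51268/425 ≈ 120.6305882
V = pitch²·Σt = 0.8²·51268/425 = 77.204

t(1,10)=3.332 V=77.204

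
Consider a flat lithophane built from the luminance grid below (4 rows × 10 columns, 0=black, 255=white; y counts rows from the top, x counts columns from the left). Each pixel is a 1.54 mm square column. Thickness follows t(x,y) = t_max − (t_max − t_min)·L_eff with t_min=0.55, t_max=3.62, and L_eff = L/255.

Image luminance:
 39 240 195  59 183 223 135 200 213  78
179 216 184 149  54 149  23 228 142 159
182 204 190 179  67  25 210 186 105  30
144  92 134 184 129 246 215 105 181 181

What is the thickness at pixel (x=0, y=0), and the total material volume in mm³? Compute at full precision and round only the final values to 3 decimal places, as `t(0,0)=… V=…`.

t(0,0)=3.150 V=171.038

span = t_max - t_min = 3.62 - 0.55 = 3.070
L(0,0) = 39, L_eff = 39/255 = 0.152941
t(0,0) = 3.62 - 3.070·0.152941 = 3.150
Σt over all 4·10 pixels = 1839041/25500 ≈ 72.1192549
V = pitch²·Σt = 1.54²·1839041/25500 = 171.038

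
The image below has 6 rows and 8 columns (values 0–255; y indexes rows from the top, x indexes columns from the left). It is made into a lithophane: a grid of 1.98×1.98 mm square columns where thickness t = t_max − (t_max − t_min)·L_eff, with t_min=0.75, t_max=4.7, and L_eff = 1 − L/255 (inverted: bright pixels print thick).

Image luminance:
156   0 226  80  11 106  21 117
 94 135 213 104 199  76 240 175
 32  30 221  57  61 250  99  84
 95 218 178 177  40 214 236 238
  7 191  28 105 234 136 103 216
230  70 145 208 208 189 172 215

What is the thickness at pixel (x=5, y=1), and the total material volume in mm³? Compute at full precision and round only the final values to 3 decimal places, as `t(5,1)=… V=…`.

span = t_max - t_min = 4.7 - 0.75 = 3.950
L(5,1) = 76, L_eff = 1 - 76/255 = 0.701961 (inverted)
t(5,1) = 4.7 - 3.950·0.701961 = 1.927
Σt over all 6·8 pixels = 35408/255 ≈ 138.8549020
V = pitch²·Σt = 1.98²·35408/255 = 544.367

t(5,1)=1.927 V=544.367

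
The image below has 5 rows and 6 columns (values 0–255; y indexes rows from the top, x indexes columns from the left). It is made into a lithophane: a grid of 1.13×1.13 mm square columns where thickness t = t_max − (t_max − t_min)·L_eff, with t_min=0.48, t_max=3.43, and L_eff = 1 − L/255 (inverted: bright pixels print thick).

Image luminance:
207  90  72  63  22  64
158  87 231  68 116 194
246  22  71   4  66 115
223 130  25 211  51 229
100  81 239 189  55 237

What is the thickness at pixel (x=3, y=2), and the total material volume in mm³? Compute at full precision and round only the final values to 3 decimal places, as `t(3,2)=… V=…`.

t(3,2)=0.526 V=72.541

span = t_max - t_min = 3.43 - 0.48 = 2.950
L(3,2) = 4, L_eff = 1 - 4/255 = 0.984314 (inverted)
t(3,2) = 3.43 - 2.950·0.984314 = 0.526
Σt over all 5·6 pixels = 48289/850 ≈ 56.8105882
V = pitch²·Σt = 1.13²·48289/850 = 72.541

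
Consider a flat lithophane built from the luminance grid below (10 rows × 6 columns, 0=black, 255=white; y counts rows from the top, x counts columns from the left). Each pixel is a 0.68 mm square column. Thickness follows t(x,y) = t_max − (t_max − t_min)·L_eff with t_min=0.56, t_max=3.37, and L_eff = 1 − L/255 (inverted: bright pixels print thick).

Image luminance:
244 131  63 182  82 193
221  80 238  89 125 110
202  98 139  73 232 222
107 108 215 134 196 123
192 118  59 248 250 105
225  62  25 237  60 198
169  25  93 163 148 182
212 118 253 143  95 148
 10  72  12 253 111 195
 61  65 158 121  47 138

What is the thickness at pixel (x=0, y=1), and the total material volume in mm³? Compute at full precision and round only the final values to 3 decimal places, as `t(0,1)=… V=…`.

span = t_max - t_min = 3.37 - 0.56 = 2.810
L(0,1) = 221, L_eff = 1 - 221/255 = 0.133333 (inverted)
t(0,1) = 3.37 - 2.810·0.133333 = 2.995
Σt over all 10·6 pixels = 1605509/12750 ≈ 125.9222745
V = pitch²·Σt = 0.68²·1605509/12750 = 58.226

t(0,1)=2.995 V=58.226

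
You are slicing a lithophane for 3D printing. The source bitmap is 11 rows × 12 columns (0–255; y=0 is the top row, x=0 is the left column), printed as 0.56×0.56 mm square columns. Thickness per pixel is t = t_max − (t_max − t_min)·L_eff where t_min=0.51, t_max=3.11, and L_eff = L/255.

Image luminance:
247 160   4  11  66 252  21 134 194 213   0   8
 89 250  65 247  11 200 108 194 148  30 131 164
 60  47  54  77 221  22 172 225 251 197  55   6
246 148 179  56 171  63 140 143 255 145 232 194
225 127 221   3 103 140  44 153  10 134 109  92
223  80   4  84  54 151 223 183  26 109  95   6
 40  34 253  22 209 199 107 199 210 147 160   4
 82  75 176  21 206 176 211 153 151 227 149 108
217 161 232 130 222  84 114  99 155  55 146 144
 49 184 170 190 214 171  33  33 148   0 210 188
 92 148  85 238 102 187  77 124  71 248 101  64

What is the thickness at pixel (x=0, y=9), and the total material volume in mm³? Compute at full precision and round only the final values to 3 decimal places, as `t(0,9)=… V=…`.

span = t_max - t_min = 3.11 - 0.51 = 2.600
L(0,9) = 49, L_eff = 49/255 = 0.192157
t(0,9) = 3.11 - 2.600·0.192157 = 2.610
Σt over all 11·12 pixels = 300983/1275 ≈ 236.0650980
V = pitch²·Σt = 0.56²·300983/1275 = 74.030

t(0,9)=2.610 V=74.030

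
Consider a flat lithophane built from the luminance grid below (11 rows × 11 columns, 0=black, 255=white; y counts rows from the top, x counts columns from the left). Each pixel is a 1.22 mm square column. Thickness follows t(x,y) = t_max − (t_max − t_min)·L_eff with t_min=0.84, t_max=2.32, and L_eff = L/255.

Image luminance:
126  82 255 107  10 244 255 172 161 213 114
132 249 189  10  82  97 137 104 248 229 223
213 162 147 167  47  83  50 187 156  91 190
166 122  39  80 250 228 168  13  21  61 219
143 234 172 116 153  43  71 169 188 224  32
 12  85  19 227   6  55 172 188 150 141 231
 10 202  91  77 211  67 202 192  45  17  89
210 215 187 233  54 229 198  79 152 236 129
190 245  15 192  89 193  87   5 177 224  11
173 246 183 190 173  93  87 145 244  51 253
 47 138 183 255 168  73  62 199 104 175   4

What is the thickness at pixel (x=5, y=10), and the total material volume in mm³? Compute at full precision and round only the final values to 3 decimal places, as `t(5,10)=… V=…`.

span = t_max - t_min = 2.32 - 0.84 = 1.480
L(5,10) = 73, L_eff = 73/255 = 0.286275
t(5,10) = 2.32 - 1.480·0.286275 = 1.896
Σt over all 11·11 pixels = 387739/2125 ≈ 182.4654118
V = pitch²·Σt = 1.22²·387739/2125 = 271.582

t(5,10)=1.896 V=271.582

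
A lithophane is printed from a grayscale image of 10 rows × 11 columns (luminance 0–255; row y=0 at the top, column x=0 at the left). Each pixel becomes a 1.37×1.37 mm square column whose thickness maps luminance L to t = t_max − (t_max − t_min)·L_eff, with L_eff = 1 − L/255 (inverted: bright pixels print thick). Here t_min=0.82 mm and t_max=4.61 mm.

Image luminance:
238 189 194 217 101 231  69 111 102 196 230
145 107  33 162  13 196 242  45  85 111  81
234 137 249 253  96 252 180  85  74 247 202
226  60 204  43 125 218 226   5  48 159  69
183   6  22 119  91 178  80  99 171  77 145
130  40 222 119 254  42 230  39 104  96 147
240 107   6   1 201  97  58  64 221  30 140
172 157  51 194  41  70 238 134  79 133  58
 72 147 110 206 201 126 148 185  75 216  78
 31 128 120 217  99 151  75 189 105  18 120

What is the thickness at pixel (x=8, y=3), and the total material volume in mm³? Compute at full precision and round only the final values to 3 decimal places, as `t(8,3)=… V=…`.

span = t_max - t_min = 4.61 - 0.82 = 3.790
L(8,3) = 48, L_eff = 1 - 48/255 = 0.811765 (inverted)
t(8,3) = 4.61 - 3.790·0.811765 = 1.533
Σt over all 10·11 pixels = 7755047/25500 ≈ 304.1194902
V = pitch²·Σt = 1.37²·7755047/25500 = 570.802

t(8,3)=1.533 V=570.802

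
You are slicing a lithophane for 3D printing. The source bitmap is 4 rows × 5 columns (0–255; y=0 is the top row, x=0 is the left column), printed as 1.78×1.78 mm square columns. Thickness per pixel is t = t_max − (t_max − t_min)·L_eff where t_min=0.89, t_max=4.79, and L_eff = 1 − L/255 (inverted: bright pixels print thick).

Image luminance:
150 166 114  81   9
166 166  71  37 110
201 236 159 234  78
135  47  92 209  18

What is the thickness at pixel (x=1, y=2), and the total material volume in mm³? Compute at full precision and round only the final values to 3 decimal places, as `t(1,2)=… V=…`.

span = t_max - t_min = 4.79 - 0.89 = 3.900
L(1,2) = 236, L_eff = 1 - 236/255 = 0.074510 (inverted)
t(1,2) = 4.79 - 3.900·0.074510 = 4.499
Σt over all 4·5 pixels = 47357/850 ≈ 55.7141176
V = pitch²·Σt = 1.78²·47357/850 = 176.525

t(1,2)=4.499 V=176.525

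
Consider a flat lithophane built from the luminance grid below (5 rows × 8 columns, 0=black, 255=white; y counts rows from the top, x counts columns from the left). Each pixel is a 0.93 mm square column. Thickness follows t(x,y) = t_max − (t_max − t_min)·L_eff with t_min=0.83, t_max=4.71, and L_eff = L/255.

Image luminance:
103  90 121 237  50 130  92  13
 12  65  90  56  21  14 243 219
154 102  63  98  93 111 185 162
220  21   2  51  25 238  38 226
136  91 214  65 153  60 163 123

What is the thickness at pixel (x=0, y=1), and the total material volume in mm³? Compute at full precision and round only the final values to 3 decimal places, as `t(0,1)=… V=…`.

span = t_max - t_min = 4.71 - 0.83 = 3.880
L(0,1) = 12, L_eff = 12/255 = 0.047059
t(0,1) = 4.71 - 3.880·0.047059 = 4.527
Σt over all 5·8 pixels = 10388/85 ≈ 122.2117647
V = pitch²·Σt = 0.93²·10388/85 = 105.701

t(0,1)=4.527 V=105.701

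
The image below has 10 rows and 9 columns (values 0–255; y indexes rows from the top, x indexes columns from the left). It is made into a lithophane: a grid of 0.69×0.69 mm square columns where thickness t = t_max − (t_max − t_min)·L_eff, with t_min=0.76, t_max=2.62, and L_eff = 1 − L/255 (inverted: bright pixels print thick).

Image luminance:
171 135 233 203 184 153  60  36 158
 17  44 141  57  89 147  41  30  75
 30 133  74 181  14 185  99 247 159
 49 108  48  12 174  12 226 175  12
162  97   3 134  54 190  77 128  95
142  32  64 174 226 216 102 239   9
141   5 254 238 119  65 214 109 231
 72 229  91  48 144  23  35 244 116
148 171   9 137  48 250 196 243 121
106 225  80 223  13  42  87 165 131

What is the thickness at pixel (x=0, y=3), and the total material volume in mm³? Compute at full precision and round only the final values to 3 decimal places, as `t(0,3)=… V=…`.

span = t_max - t_min = 2.62 - 0.76 = 1.860
L(0,3) = 49, L_eff = 1 - 49/255 = 0.807843 (inverted)
t(0,3) = 2.62 - 1.860·0.807843 = 1.117
Σt over all 10·9 pixels = 147.388
V = pitch²·Σt = 0.69²·147.388 = 70.171

t(0,3)=1.117 V=70.171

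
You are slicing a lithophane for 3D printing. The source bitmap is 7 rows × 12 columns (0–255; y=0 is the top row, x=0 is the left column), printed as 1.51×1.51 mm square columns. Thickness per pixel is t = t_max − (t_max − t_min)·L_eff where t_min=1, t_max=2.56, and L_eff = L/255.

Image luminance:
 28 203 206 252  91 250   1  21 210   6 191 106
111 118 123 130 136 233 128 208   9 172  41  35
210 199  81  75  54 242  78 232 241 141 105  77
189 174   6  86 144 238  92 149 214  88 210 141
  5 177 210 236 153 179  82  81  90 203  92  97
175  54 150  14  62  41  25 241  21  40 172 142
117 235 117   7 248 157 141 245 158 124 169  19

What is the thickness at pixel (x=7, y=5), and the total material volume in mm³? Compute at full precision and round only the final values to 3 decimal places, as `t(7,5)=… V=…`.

t(7,5)=1.086 V=337.517

span = t_max - t_min = 2.56 - 1 = 1.560
L(7,5) = 241, L_eff = 241/255 = 0.945098
t(7,5) = 2.56 - 1.560·0.945098 = 1.086
Σt over all 7·12 pixels = 314558/2125 ≈ 148.0272941
V = pitch²·Σt = 1.51²·314558/2125 = 337.517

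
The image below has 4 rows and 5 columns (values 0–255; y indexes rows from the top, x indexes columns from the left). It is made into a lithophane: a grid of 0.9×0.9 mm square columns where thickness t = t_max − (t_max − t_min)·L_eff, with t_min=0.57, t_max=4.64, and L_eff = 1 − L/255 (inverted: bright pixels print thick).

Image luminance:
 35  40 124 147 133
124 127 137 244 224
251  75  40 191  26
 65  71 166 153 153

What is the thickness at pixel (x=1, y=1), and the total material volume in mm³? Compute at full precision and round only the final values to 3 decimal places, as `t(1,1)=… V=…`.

span = t_max - t_min = 4.64 - 0.57 = 4.070
L(1,1) = 127, L_eff = 1 - 127/255 = 0.501961 (inverted)
t(1,1) = 4.64 - 4.070·0.501961 = 2.597
Σt over all 4·5 pixels = 219797/4250 ≈ 51.7169412
V = pitch²·Σt = 0.9²·219797/4250 = 41.891

t(1,1)=2.597 V=41.891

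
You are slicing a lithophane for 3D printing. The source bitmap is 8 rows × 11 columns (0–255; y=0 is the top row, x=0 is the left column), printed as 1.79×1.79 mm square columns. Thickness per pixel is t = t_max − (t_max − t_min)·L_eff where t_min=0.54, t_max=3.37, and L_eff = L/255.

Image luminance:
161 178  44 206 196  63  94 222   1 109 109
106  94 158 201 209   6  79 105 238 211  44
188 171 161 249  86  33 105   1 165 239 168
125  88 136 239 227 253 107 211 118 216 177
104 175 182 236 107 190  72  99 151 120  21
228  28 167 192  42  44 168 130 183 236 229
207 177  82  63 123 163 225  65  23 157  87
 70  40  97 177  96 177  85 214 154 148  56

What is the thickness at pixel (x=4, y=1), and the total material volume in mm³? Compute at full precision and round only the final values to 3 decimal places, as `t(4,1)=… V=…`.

span = t_max - t_min = 3.37 - 0.54 = 2.830
L(4,1) = 209, L_eff = 209/255 = 0.819608
t(4,1) = 3.37 - 2.830·0.819608 = 1.051
Σt over all 8·11 pixels = 162.418
V = pitch²·Σt = 1.79²·162.418 = 520.404

t(4,1)=1.051 V=520.404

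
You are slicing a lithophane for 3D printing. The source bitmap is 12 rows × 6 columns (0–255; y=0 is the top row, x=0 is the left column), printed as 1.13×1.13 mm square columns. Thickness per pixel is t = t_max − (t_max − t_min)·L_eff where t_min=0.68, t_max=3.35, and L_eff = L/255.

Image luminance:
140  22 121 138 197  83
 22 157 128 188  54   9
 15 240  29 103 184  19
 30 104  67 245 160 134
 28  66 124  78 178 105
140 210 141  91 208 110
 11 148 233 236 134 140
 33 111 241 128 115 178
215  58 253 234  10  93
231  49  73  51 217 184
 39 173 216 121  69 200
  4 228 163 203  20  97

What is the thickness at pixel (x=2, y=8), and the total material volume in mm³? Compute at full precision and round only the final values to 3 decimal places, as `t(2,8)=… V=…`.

t(2,8)=0.701 V=187.967

span = t_max - t_min = 3.35 - 0.68 = 2.670
L(2,8) = 253, L_eff = 253/255 = 0.992157
t(2,8) = 3.35 - 2.670·0.992157 = 0.701
Σt over all 12·6 pixels = 1251247/8500 ≈ 147.2055294
V = pitch²·Σt = 1.13²·1251247/8500 = 187.967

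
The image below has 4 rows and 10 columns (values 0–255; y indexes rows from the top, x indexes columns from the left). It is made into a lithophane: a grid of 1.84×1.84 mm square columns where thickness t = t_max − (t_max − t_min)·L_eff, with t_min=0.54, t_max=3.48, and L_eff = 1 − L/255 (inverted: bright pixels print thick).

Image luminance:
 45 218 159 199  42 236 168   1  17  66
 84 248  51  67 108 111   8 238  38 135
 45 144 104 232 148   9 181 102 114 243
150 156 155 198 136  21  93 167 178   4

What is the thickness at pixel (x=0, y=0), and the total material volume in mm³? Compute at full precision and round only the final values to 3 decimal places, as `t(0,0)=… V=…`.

span = t_max - t_min = 3.48 - 0.54 = 2.940
L(0,0) = 45, L_eff = 1 - 45/255 = 0.823529 (inverted)
t(0,0) = 3.48 - 2.940·0.823529 = 1.059
Σt over all 4·10 pixels = 327931/4250 ≈ 77.1602353
V = pitch²·Σt = 1.84²·327931/4250 = 261.234

t(0,0)=1.059 V=261.234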